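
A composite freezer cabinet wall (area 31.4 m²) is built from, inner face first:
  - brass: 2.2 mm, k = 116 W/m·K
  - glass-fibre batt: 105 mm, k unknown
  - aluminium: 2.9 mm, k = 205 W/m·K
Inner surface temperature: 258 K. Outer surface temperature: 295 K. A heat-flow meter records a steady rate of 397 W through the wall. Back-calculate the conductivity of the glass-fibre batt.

k ≈ 0.0359 W/(m·K)

Series thermal resistances:
R_brass = L/(kA) = 0.0022/(116×31.4) = 6.04×10^-7 K/W
R_aluminium = L/(kA) = 0.0029/(205×31.4) = 4.505×10^-7 K/W
Sum of known resistances R_other = 1.055×10^-6 K/W
Total R = ΔT/Q = 37/397 = 0.0932 K/W
R_glass-fibre batt = R_total − R_other = 0.0932 K/W
k = L/(R·A) = 0.105/(0.0932×31.4)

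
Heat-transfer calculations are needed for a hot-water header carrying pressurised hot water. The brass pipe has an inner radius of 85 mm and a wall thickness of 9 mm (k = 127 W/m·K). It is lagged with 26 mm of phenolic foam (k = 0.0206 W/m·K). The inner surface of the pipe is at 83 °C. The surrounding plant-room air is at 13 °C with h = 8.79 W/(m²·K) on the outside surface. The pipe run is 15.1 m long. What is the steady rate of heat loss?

Radial resistances (cylindrical: R_cond = ln(r_o/r_i)/(2πkL), R_conv = 1/(h·2πrL)):
R_brass pipe wall = ln(94/85)/(2π×127×15.1) = 8.353×10^-6 K/W
R_phenolic foam = ln(120/94)/(2π×0.0206×15.1) = 0.1249 K/W
R_outer film = 1/(h_o·2πr_oL) = 1/(8.79×2π×0.12×15.1) = 0.009992 K/W
R_total = 0.1349 K/W
Q = ΔT/R_total = 70/0.1349

Q ≈ 519 W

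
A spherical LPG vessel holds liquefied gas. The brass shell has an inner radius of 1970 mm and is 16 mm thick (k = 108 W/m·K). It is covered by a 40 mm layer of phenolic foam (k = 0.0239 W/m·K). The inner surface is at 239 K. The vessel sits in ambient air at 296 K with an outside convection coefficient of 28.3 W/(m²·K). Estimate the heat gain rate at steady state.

Spherical conduction: R = (1/r_in − 1/r_out)/(4πk) per layer; series-sum.
R_brass shell = (1/1.97 − 1/1.986)/(4π×108) = 3.013×10^-6 K/W
R_phenolic foam = (1/1.986 − 1/2.026)/(4π×0.0239) = 0.0331 K/W
R_outer film = 1/(h·4πr_o²) = 1/(28.3×4π×2.026²) = 6.851×10^-4 K/W
R_total = 0.03379 K/W
Q = ΔT/R_total = 57/0.03379

Q ≈ 1690 W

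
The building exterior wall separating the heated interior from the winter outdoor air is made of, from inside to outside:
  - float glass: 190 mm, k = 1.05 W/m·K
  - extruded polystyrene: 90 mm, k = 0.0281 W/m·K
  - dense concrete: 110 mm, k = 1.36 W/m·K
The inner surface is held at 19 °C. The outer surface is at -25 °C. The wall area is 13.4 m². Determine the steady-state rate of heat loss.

Q ≈ 170 W

Using the resistance-network approach (series):
R_float glass = L/(kA) = 0.19/(1.05×13.4) = 0.0135 K/W
R_extruded polystyrene = L/(kA) = 0.09/(0.0281×13.4) = 0.239 K/W
R_dense concrete = L/(kA) = 0.11/(1.36×13.4) = 0.006036 K/W
R_total = 0.2586 K/W
Q = ΔT / R_total = 44 / 0.2586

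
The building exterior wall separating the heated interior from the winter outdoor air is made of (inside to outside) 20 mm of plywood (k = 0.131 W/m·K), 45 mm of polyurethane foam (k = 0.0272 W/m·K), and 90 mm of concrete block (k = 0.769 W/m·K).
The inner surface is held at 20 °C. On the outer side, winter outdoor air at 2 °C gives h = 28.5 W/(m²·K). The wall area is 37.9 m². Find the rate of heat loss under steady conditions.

Q ≈ 348 W

Thermal resistances in series:
R_plywood = L/(kA) = 0.02/(0.131×37.9) = 0.004028 K/W
R_polyurethane foam = L/(kA) = 0.045/(0.0272×37.9) = 0.04365 K/W
R_concrete block = L/(kA) = 0.09/(0.769×37.9) = 0.003088 K/W
R_outer film = 1/(h_o·A) = 1/(28.5×37.9) = 9.258×10^-4 K/W
R_total = 0.05169 K/W
Q = ΔT / R_total = 18 / 0.05169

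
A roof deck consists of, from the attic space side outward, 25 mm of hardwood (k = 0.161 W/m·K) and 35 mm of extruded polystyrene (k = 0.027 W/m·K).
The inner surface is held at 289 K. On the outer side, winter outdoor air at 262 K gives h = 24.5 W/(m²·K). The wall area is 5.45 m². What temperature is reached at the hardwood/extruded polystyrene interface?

Treating each layer as a thermal resistance in series:
R_hardwood = L/(kA) = 0.025/(0.161×5.45) = 0.02849 K/W
R_extruded polystyrene = L/(kA) = 0.035/(0.027×5.45) = 0.2379 K/W
R_outer film = 1/(h_o·A) = 1/(24.5×5.45) = 0.007489 K/W
R_total = 0.2738 K/W;  Q = ΔT/R_total = 27/0.2738 = 98.6 W
T_interface = T_inner − Q·ΣR(inner→interface) = 289 − 98.6×0.02849

T ≈ 286 K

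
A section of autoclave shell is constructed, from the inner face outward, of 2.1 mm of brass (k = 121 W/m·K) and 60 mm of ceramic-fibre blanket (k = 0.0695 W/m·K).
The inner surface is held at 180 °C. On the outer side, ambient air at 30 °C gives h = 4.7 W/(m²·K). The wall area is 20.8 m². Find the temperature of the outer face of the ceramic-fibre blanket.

T ≈ 59.7 °C

Model the wall as resistances in series:
R_brass = L/(kA) = 0.0021/(121×20.8) = 8.344×10^-7 K/W
R_ceramic-fibre blanket = L/(kA) = 0.06/(0.0695×20.8) = 0.04151 K/W
R_outer film = 1/(h_o·A) = 1/(4.7×20.8) = 0.01023 K/W
R_total = 0.05174 K/W;  Q = ΔT/R_total = 150/0.05174 = 2899 W
T_interface = T_inner − Q·ΣR(inner→interface) = 180 − 2900×0.04151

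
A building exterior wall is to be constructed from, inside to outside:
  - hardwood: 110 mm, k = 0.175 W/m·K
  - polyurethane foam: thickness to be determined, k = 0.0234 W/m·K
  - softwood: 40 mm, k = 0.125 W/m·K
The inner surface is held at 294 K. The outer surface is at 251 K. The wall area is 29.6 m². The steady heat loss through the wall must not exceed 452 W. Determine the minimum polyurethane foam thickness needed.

L ≈ 43.7 mm

Series thermal resistances:
R_hardwood = L/(kA) = 0.11/(0.175×29.6) = 0.02124 K/W
R_softwood = L/(kA) = 0.04/(0.125×29.6) = 0.01081 K/W
Sum of the known resistances R_other = 0.03205 K/W
Required total resistance R_tot = ΔT/Q_allow = 43/452 = 0.09513 K/W
R_polyurethane foam = R_tot − R_other = 0.06309 K/W
L = R·k·A = 0.06309×0.0234×29.6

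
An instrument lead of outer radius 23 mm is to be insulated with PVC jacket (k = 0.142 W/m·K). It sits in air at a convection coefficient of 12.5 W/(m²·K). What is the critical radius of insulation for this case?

For a cylinder r_cr = k/h = 0.142/12.5
r_cr = 11.4 mm; since the bare radius (23 mm) is above r_cr, any added insulation will reduce heat loss.

r_cr ≈ 11.4 mm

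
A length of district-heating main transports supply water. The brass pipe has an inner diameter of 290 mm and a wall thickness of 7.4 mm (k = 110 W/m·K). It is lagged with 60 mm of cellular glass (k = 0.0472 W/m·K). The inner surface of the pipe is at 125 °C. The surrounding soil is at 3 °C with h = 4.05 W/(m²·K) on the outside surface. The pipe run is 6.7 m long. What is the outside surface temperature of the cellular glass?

T ≈ 20.3 °C

Treating each annulus and film as a series resistance:
R_brass pipe wall = ln(152.4/145)/(2π×110×6.7) = 1.075×10^-5 K/W
R_cellular glass = ln(212.4/152.4)/(2π×0.0472×6.7) = 0.1671 K/W
R_outer film = 1/(h_o·2πr_oL) = 1/(4.05×2π×0.2124×6.7) = 0.02761 K/W
R_total = 0.1947 K/W
Q = ΔT/R_total = 122/0.1947
Q = 627 W
T_interface = T_inner − Q·ΣR(inner→interface) = 125 − 627×0.1671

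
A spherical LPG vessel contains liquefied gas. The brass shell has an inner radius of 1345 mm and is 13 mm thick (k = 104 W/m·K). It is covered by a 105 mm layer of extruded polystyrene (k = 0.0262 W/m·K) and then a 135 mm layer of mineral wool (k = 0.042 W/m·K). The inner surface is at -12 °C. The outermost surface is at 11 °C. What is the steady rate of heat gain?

Q ≈ 85.2 W

Radial (spherical) resistances in series:
R_brass shell = (1/1.345 − 1/1.358)/(4π×104) = 5.446×10^-6 K/W
R_extruded polystyrene = (1/1.358 − 1/1.463)/(4π×0.0262) = 0.1605 K/W
R_mineral wool = (1/1.463 − 1/1.598)/(4π×0.042) = 0.1094 K/W
R_total = 0.2699 K/W
Q = ΔT/R_total = 23/0.2699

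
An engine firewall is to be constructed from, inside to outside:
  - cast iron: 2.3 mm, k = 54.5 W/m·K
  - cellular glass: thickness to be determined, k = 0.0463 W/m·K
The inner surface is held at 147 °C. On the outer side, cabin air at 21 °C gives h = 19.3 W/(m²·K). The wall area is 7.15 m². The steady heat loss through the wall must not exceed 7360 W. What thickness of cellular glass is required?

L ≈ 3.27 mm

Model the wall as resistances in series:
R_cast iron = L/(kA) = 0.0023/(54.5×7.15) = 5.902×10^-6 K/W
R_outer film = 1/(h_o·A) = 1/(19.3×7.15) = 0.007247 K/W
Sum of the known resistances R_other = 0.007253 K/W
Required total resistance R_tot = ΔT/Q_allow = 126/7360 = 0.01712 K/W
R_cellular glass = R_tot − R_other = 0.009867 K/W
L = R·k·A = 0.009867×0.0463×7.15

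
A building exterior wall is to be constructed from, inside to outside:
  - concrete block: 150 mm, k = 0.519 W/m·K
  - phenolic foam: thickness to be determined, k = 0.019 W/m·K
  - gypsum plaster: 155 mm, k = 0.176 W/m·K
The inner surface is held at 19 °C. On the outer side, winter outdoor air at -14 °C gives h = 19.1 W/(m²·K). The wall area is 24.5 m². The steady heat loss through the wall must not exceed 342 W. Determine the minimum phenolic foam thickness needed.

L ≈ 21.7 mm

Model the wall as resistances in series:
R_concrete block = L/(kA) = 0.15/(0.519×24.5) = 0.0118 K/W
R_gypsum plaster = L/(kA) = 0.155/(0.176×24.5) = 0.03595 K/W
R_outer film = 1/(h_o·A) = 1/(19.1×24.5) = 0.002137 K/W
Sum of the known resistances R_other = 0.04988 K/W
Required total resistance R_tot = ΔT/Q_allow = 33/342 = 0.09649 K/W
R_phenolic foam = R_tot − R_other = 0.04661 K/W
L = R·k·A = 0.04661×0.019×24.5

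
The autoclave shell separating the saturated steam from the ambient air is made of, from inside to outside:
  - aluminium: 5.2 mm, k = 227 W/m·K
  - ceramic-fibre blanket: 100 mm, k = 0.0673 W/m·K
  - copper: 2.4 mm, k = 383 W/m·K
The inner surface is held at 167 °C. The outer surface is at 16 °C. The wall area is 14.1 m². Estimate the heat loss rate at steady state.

Q ≈ 1430 W

Using the resistance-network approach (series):
R_aluminium = L/(kA) = 0.0052/(227×14.1) = 1.625×10^-6 K/W
R_ceramic-fibre blanket = L/(kA) = 0.1/(0.0673×14.1) = 0.1054 K/W
R_copper = L/(kA) = 0.0024/(383×14.1) = 4.444×10^-7 K/W
R_total = 0.1054 K/W
Q = ΔT / R_total = 151 / 0.1054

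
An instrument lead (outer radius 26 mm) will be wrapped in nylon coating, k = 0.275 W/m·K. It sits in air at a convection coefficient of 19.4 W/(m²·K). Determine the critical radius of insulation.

r_cr ≈ 14.2 mm

For a cylinder r_cr = k/h = 0.275/19.4
r_cr = 14.2 mm; since the bare radius (26 mm) is above r_cr, any added insulation will reduce heat loss.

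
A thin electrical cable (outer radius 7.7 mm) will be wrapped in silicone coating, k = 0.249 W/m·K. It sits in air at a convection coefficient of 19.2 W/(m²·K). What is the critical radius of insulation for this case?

For a cylinder r_cr = k/h = 0.249/19.2
r_cr = 13 mm; since the bare radius (7.7 mm) is below r_cr, adding a thin layer of insulation will *increase* heat loss.

r_cr ≈ 13 mm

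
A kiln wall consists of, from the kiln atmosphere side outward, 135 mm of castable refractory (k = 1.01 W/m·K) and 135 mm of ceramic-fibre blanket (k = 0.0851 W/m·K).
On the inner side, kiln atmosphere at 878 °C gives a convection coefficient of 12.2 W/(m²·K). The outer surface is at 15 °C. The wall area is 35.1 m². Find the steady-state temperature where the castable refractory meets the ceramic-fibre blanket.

T ≈ 775 °C

Treating each layer as a thermal resistance in series:
R_inner film = 1/(h_i·A) = 1/(12.2×35.1) = 0.002335 K/W
R_castable refractory = L/(kA) = 0.135/(1.01×35.1) = 0.003808 K/W
R_ceramic-fibre blanket = L/(kA) = 0.135/(0.0851×35.1) = 0.0452 K/W
R_total = 0.05134 K/W;  Q = ΔT/R_total = 863/0.05134 = 16810 W
T_interface = T_inner − Q·ΣR(inner→interface) = 878 − 16800×0.006143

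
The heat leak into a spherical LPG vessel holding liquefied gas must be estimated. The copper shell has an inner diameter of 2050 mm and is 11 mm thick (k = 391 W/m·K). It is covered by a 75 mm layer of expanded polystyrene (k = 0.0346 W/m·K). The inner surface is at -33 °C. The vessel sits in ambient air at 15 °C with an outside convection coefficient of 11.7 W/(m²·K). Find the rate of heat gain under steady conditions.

Q ≈ 309 W

For a spherical shell R = (1/r₁ − 1/r₂)/(4πk); film R = 1/(h·4πr²). In series:
R_copper shell = (1/1.025 − 1/1.036)/(4π×391) = 2.108×10^-6 K/W
R_expanded polystyrene = (1/1.036 − 1/1.111)/(4π×0.0346) = 0.1499 K/W
R_outer film = 1/(h·4πr_o²) = 1/(11.7×4π×1.111²) = 0.00551 K/W
R_total = 0.1554 K/W
Q = ΔT/R_total = 48/0.1554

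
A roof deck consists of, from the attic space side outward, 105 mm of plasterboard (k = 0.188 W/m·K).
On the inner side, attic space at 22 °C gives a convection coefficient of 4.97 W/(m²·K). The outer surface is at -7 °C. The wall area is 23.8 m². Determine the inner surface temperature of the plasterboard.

Series thermal resistances:
R_inner film = 1/(h_i·A) = 1/(4.97×23.8) = 0.008454 K/W
R_plasterboard = L/(kA) = 0.105/(0.188×23.8) = 0.02347 K/W
R_total = 0.03192 K/W;  Q = ΔT/R_total = 29/0.03192 = 908.5 W
T_interface = T_inner − Q·ΣR(inner→interface) = 22 − 908×0.008454

T ≈ 14.3 °C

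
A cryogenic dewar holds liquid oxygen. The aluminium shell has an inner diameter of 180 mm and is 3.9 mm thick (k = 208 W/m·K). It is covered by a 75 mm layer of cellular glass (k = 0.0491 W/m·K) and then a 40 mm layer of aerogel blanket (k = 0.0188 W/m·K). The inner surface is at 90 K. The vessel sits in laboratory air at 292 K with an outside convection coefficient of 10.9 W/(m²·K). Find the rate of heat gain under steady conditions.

Q ≈ 16 W

Spherical conduction: R = (1/r_in − 1/r_out)/(4πk) per layer; series-sum.
R_aluminium shell = (1/0.09 − 1/0.0939)/(4π×208) = 1.766×10^-4 K/W
R_cellular glass = (1/0.0939 − 1/0.1689)/(4π×0.0491) = 7.664 K/W
R_aerogel blanket = (1/0.1689 − 1/0.2089)/(4π×0.0188) = 4.799 K/W
R_outer film = 1/(h·4πr_o²) = 1/(10.9×4π×0.2089²) = 0.1673 K/W
R_total = 12.63 K/W
Q = ΔT/R_total = 202/12.63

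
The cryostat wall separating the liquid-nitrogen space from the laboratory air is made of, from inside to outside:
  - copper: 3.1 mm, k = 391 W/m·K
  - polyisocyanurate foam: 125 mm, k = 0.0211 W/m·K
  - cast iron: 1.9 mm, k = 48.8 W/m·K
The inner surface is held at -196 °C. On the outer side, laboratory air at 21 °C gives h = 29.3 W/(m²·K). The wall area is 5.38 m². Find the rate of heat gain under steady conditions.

Model the wall as resistances in series:
R_copper = L/(kA) = 0.0031/(391×5.38) = 1.474×10^-6 K/W
R_polyisocyanurate foam = L/(kA) = 0.125/(0.0211×5.38) = 1.101 K/W
R_cast iron = L/(kA) = 0.0019/(48.8×5.38) = 7.237×10^-6 K/W
R_outer film = 1/(h_o·A) = 1/(29.3×5.38) = 0.006344 K/W
R_total = 1.107 K/W
Q = ΔT / R_total = 217 / 1.107

Q ≈ 196 W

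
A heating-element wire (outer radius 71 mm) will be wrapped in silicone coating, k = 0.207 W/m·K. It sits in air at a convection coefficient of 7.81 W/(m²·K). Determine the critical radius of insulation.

r_cr ≈ 26.5 mm

For a cylinder r_cr = k/h = 0.207/7.81
r_cr = 26.5 mm; since the bare radius (71 mm) is above r_cr, any added insulation will reduce heat loss.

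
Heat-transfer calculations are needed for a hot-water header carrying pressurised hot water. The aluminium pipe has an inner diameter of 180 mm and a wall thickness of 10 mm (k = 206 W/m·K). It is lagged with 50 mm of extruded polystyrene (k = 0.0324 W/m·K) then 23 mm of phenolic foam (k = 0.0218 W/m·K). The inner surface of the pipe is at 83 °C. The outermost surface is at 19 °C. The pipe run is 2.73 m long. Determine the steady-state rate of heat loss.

Q ≈ 57.6 W

Radial resistances (cylindrical: R_cond = ln(r_o/r_i)/(2πkL), R_conv = 1/(h·2πrL)):
R_aluminium pipe wall = ln(100/90)/(2π×206×2.73) = 2.982×10^-5 K/W
R_extruded polystyrene = ln(150/100)/(2π×0.0324×2.73) = 0.7296 K/W
R_phenolic foam = ln(173/150)/(2π×0.0218×2.73) = 0.3815 K/W
R_total = 1.111 K/W
Q = ΔT/R_total = 64/1.111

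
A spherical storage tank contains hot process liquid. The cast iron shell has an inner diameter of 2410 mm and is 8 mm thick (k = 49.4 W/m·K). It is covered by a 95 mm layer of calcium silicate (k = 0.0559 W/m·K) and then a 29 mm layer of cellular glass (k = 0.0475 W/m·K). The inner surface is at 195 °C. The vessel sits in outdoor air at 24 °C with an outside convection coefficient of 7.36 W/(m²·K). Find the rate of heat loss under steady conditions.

Spherical conduction: R = (1/r_in − 1/r_out)/(4πk) per layer; series-sum.
R_cast iron shell = (1/1.205 − 1/1.213)/(4π×49.4) = 8.817×10^-6 K/W
R_calcium silicate = (1/1.213 − 1/1.308)/(4π×0.0559) = 0.08524 K/W
R_cellular glass = (1/1.308 − 1/1.337)/(4π×0.0475) = 0.02778 K/W
R_outer film = 1/(h·4πr_o²) = 1/(7.36×4π×1.337²) = 0.006049 K/W
R_total = 0.1191 K/W
Q = ΔT/R_total = 171/0.1191

Q ≈ 1440 W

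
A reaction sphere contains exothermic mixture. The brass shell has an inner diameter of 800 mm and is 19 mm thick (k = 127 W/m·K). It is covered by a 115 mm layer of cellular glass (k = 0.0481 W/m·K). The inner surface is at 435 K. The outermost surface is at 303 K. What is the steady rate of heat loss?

For a spherical shell R = (1/r₁ − 1/r₂)/(4πk); film R = 1/(h·4πr²). In series:
R_brass shell = (1/0.4 − 1/0.419)/(4π×127) = 7.103×10^-5 K/W
R_cellular glass = (1/0.419 − 1/0.534)/(4π×0.0481) = 0.8503 K/W
R_total = 0.8504 K/W
Q = ΔT/R_total = 132/0.8504

Q ≈ 155 W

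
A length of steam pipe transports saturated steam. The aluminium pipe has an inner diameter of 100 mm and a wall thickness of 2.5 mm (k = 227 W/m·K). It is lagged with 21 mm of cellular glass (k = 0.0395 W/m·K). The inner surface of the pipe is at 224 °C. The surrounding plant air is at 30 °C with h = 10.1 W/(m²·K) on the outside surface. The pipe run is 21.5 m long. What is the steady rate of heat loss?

Q ≈ 2660 W

Radial resistances (cylindrical: R_cond = ln(r_o/r_i)/(2πkL), R_conv = 1/(h·2πrL)):
R_aluminium pipe wall = ln(52.5/50)/(2π×227×21.5) = 1.591×10^-6 K/W
R_cellular glass = ln(73.5/52.5)/(2π×0.0395×21.5) = 0.06306 K/W
R_outer film = 1/(h_o·2πr_oL) = 1/(10.1×2π×0.0735×21.5) = 0.009972 K/W
R_total = 0.07303 K/W
Q = ΔT/R_total = 194/0.07303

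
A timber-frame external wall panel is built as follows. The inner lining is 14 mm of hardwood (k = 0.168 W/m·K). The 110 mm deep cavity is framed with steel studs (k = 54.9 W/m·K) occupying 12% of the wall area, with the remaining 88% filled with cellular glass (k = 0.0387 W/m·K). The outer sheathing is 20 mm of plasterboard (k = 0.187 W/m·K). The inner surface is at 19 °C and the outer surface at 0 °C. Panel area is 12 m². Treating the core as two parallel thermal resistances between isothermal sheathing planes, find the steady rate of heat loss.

Q ≈ 1100 W

Sheathing layers in series; stud and cavity paths in parallel between them.
R_inner = 0.014/(0.168×12) = 0.006944 K/W
R_stud  = 0.11/(54.9×0.12×12) = 0.001391 K/W
R_cav   = 0.11/(0.0387×0.88×12) = 0.2692 K/W
1/R_core = 1/R_stud + 1/R_cav → R_core = 0.001384 K/W
R_outer = 0.02/(0.187×12) = 0.008913 K/W
R_total = 0.01724 K/W
Q = ΔT/R_total = 19/0.01724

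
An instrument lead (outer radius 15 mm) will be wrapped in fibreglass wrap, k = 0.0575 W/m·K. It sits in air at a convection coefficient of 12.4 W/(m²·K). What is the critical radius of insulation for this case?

For a cylinder r_cr = k/h = 0.0575/12.4
r_cr = 4.64 mm; since the bare radius (15 mm) is above r_cr, any added insulation will reduce heat loss.

r_cr ≈ 4.64 mm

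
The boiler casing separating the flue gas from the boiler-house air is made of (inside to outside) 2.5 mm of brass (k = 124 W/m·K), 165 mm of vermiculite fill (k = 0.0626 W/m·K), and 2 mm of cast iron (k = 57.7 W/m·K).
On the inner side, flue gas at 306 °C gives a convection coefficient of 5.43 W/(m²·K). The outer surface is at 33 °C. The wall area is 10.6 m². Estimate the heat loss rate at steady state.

Q ≈ 1030 W

Series thermal resistances:
R_inner film = 1/(h_i·A) = 1/(5.43×10.6) = 0.01737 K/W
R_brass = L/(kA) = 0.0025/(124×10.6) = 1.902×10^-6 K/W
R_vermiculite fill = L/(kA) = 0.165/(0.0626×10.6) = 0.2487 K/W
R_cast iron = L/(kA) = 0.002/(57.7×10.6) = 3.27×10^-6 K/W
R_total = 0.266 K/W
Q = ΔT / R_total = 273 / 0.266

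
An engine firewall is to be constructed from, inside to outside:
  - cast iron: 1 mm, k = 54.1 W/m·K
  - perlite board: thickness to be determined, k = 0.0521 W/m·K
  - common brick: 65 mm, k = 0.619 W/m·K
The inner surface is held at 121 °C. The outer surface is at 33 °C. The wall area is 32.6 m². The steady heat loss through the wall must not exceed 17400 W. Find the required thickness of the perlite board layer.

L ≈ 3.12 mm

Series thermal resistances:
R_cast iron = L/(kA) = 0.001/(54.1×32.6) = 5.67×10^-7 K/W
R_common brick = L/(kA) = 0.065/(0.619×32.6) = 0.003221 K/W
Sum of the known resistances R_other = 0.003222 K/W
Required total resistance R_tot = ΔT/Q_allow = 88/17400 = 0.005057 K/W
R_perlite board = R_tot − R_other = 0.001836 K/W
L = R·k·A = 0.001836×0.0521×32.6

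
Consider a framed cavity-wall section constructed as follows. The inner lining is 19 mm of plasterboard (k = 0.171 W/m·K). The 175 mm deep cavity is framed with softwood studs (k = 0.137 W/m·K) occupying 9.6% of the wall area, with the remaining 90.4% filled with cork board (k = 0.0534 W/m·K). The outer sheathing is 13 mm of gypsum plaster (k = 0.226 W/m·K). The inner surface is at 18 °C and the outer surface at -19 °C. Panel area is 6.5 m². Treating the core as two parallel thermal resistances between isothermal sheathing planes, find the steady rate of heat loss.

Sheathing layers in series; stud and cavity paths in parallel between them.
R_inner = 0.019/(0.171×6.5) = 0.01709 K/W
R_stud  = 0.175/(0.137×0.096×6.5) = 2.047 K/W
R_cav   = 0.175/(0.0534×0.904×6.5) = 0.5577 K/W
1/R_core = 1/R_stud + 1/R_cav → R_core = 0.4383 K/W
R_outer = 0.013/(0.226×6.5) = 0.00885 K/W
R_total = 0.4642 K/W
Q = ΔT/R_total = 37/0.4642

Q ≈ 79.7 W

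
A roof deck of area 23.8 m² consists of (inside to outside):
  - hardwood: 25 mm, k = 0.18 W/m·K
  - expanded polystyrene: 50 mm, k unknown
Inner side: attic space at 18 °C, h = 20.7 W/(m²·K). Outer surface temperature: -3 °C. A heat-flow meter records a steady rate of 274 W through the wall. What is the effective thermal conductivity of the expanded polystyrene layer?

k ≈ 0.0305 W/(m·K)

Model the wall as resistances in series:
R_inner film = 1/(h_i·A) = 1/(20.7×23.8) = 0.00203 K/W
R_hardwood = L/(kA) = 0.025/(0.18×23.8) = 0.005836 K/W
Sum of known resistances R_other = 0.007865 K/W
Total R = ΔT/Q = 21/274 = 0.07664 K/W
R_expanded polystyrene = R_total − R_other = 0.06878 K/W
k = L/(R·A) = 0.05/(0.06878×23.8)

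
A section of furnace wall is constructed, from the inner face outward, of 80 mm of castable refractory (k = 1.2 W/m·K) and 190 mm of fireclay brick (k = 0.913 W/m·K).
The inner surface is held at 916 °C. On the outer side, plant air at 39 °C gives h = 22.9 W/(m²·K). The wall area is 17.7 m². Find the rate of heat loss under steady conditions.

Thermal resistances in series:
R_castable refractory = L/(kA) = 0.08/(1.2×17.7) = 0.003766 K/W
R_fireclay brick = L/(kA) = 0.19/(0.913×17.7) = 0.01176 K/W
R_outer film = 1/(h_o·A) = 1/(22.9×17.7) = 0.002467 K/W
R_total = 0.01799 K/W
Q = ΔT / R_total = 877 / 0.01799

Q ≈ 48700 W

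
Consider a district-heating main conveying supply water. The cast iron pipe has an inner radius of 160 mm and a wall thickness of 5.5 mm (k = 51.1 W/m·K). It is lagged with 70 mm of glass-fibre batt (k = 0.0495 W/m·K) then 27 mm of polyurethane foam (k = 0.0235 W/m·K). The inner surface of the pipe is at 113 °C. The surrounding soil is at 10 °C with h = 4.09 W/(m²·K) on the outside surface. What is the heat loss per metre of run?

q′ ≈ 51.1 W/m

Radial resistances (cylindrical: R_cond = ln(r_o/r_i)/(2πkL), R_conv = 1/(h·2πrL)):
R_cast iron pipe wall = ln(165.5/160)/(2π×51.1×1) = 1.053×10^-4 K/W
R_glass-fibre batt = ln(235.5/165.5)/(2π×0.0495×1) = 1.134 K/W
R_polyurethane foam = ln(262.5/235.5)/(2π×0.0235×1) = 0.7351 K/W
R_outer film = 1/(h_o·2πr_oL) = 1/(4.09×2π×0.2625×1) = 0.1482 K/W
R_total = 2.018 K/W
Q = ΔT/R_total = 103/2.018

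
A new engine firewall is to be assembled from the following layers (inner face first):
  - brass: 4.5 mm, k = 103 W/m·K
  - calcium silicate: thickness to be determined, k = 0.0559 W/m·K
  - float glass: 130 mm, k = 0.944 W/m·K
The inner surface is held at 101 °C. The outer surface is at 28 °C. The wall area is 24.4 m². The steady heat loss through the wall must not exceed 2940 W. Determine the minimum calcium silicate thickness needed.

Thermal resistances in series:
R_brass = L/(kA) = 0.0045/(103×24.4) = 1.791×10^-6 K/W
R_float glass = L/(kA) = 0.13/(0.944×24.4) = 0.005644 K/W
Sum of the known resistances R_other = 0.005646 K/W
Required total resistance R_tot = ΔT/Q_allow = 73/2940 = 0.02483 K/W
R_calcium silicate = R_tot − R_other = 0.01918 K/W
L = R·k·A = 0.01918×0.0559×24.4

L ≈ 26.2 mm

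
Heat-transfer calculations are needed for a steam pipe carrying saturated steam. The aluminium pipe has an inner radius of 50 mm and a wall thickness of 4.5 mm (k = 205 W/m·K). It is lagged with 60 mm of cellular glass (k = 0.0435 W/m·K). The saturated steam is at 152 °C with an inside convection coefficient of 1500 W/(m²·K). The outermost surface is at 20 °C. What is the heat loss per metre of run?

Cylindrical conduction, so R = ln(r₂/r₁)/(2πkL) per layer, in series:
R_inner film = 1/(h_i·2πr₁L) = 1/(1500×2π×0.05×1) = 0.002122 K/W
R_aluminium pipe wall = ln(54.5/50)/(2π×205×1) = 6.691×10^-5 K/W
R_cellular glass = ln(114.5/54.5)/(2π×0.0435×1) = 2.716 K/W
R_total = 2.718 K/W
Q = ΔT/R_total = 132/2.718

q′ ≈ 48.6 W/m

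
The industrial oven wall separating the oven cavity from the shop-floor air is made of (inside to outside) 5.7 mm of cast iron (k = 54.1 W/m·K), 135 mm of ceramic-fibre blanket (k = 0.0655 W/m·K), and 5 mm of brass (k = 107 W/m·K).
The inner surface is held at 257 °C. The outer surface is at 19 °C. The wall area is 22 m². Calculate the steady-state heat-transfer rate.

Model the wall as resistances in series:
R_cast iron = L/(kA) = 0.0057/(54.1×22) = 4.789×10^-6 K/W
R_ceramic-fibre blanket = L/(kA) = 0.135/(0.0655×22) = 0.09368 K/W
R_brass = L/(kA) = 0.005/(107×22) = 2.124×10^-6 K/W
R_total = 0.09369 K/W
Q = ΔT / R_total = 238 / 0.09369

Q ≈ 2540 W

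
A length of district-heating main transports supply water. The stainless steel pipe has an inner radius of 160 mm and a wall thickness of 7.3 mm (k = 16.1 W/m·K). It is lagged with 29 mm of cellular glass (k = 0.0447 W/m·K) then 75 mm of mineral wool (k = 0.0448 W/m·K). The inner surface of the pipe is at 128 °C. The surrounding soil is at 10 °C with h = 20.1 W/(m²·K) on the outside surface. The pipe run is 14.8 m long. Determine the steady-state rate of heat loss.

Q ≈ 999 W

Cylindrical conduction, so R = ln(r₂/r₁)/(2πkL) per layer, in series:
R_stainless steel pipe wall = ln(167.3/160)/(2π×16.1×14.8) = 2.98×10^-5 K/W
R_cellular glass = ln(196.3/167.3)/(2π×0.0447×14.8) = 0.03846 K/W
R_mineral wool = ln(271.3/196.3)/(2π×0.0448×14.8) = 0.07767 K/W
R_outer film = 1/(h_o·2πr_oL) = 1/(20.1×2π×0.2713×14.8) = 0.001972 K/W
R_total = 0.1181 K/W
Q = ΔT/R_total = 118/0.1181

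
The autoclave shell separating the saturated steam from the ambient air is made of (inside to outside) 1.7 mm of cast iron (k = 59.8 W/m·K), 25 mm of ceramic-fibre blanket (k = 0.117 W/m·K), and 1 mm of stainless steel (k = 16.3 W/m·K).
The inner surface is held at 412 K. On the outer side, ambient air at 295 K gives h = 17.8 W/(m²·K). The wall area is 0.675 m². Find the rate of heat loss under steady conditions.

Q ≈ 293 W

Treating each layer as a thermal resistance in series:
R_cast iron = L/(kA) = 0.0017/(59.8×0.675) = 4.212×10^-5 K/W
R_ceramic-fibre blanket = L/(kA) = 0.025/(0.117×0.675) = 0.3166 K/W
R_stainless steel = L/(kA) = 0.001/(16.3×0.675) = 9.089×10^-5 K/W
R_outer film = 1/(h_o·A) = 1/(17.8×0.675) = 0.08323 K/W
R_total = 0.3999 K/W
Q = ΔT / R_total = 117 / 0.3999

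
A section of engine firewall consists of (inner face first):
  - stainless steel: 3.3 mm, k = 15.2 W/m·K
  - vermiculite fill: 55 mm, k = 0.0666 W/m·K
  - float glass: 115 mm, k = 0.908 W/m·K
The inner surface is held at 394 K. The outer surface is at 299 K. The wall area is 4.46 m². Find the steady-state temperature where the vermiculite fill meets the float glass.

T ≈ 312 K

Series thermal resistances:
R_stainless steel = L/(kA) = 0.0033/(15.2×4.46) = 4.868×10^-5 K/W
R_vermiculite fill = L/(kA) = 0.055/(0.0666×4.46) = 0.1852 K/W
R_float glass = L/(kA) = 0.115/(0.908×4.46) = 0.0284 K/W
R_total = 0.2136 K/W;  Q = ΔT/R_total = 95/0.2136 = 444.7 W
T_interface = T_inner − Q·ΣR(inner→interface) = 394 − 445×0.1852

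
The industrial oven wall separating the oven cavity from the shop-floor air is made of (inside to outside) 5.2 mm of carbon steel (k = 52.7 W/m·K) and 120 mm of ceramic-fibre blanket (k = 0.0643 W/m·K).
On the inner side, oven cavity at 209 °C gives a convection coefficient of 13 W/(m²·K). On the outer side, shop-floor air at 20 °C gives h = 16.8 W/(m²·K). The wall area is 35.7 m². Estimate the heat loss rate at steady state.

Series thermal resistances:
R_inner film = 1/(h_i·A) = 1/(13×35.7) = 0.002155 K/W
R_carbon steel = L/(kA) = 0.0052/(52.7×35.7) = 2.764×10^-6 K/W
R_ceramic-fibre blanket = L/(kA) = 0.12/(0.0643×35.7) = 0.05228 K/W
R_outer film = 1/(h_o·A) = 1/(16.8×35.7) = 0.001667 K/W
R_total = 0.0561 K/W
Q = ΔT / R_total = 189 / 0.0561

Q ≈ 3370 W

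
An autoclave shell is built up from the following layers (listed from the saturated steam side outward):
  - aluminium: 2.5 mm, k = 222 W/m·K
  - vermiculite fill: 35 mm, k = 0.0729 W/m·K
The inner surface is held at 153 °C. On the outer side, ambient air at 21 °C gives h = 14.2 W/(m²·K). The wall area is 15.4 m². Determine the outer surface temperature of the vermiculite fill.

Model the wall as resistances in series:
R_aluminium = L/(kA) = 0.0025/(222×15.4) = 7.313×10^-7 K/W
R_vermiculite fill = L/(kA) = 0.035/(0.0729×15.4) = 0.03118 K/W
R_outer film = 1/(h_o·A) = 1/(14.2×15.4) = 0.004573 K/W
R_total = 0.03575 K/W;  Q = ΔT/R_total = 132/0.03575 = 3692 W
T_interface = T_inner − Q·ΣR(inner→interface) = 153 − 3690×0.03118

T ≈ 37.9 °C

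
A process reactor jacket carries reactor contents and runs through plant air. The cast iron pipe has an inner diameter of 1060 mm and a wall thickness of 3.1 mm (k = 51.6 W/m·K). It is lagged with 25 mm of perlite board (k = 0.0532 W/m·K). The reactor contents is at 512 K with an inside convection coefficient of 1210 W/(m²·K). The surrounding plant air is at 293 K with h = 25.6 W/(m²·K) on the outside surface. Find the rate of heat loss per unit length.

q′ ≈ 1470 W/m

Cylindrical conduction, so R = ln(r₂/r₁)/(2πkL) per layer, in series:
R_inner film = 1/(h_i·2πr₁L) = 1/(1210×2π×0.53×1) = 2.482×10^-4 K/W
R_cast iron pipe wall = ln(533.1/530)/(2π×51.6×1) = 1.799×10^-5 K/W
R_perlite board = ln(558.1/533.1)/(2π×0.0532×1) = 0.1371 K/W
R_outer film = 1/(h_o·2πr_oL) = 1/(25.6×2π×0.5581×1) = 0.01114 K/W
R_total = 0.1485 K/W
Q = ΔT/R_total = 219/0.1485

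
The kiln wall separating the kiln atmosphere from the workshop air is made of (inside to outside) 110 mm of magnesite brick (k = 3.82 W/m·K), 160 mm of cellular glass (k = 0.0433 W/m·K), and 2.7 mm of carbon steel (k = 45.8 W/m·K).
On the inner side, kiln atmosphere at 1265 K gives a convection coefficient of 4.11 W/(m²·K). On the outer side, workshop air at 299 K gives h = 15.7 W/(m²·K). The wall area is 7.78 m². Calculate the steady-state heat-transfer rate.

Model the wall as resistances in series:
R_inner film = 1/(h_i·A) = 1/(4.11×7.78) = 0.03127 K/W
R_magnesite brick = L/(kA) = 0.11/(3.82×7.78) = 0.003701 K/W
R_cellular glass = L/(kA) = 0.16/(0.0433×7.78) = 0.475 K/W
R_carbon steel = L/(kA) = 0.0027/(45.8×7.78) = 7.577×10^-6 K/W
R_outer film = 1/(h_o·A) = 1/(15.7×7.78) = 0.008187 K/W
R_total = 0.5181 K/W
Q = ΔT / R_total = 966 / 0.5181

Q ≈ 1860 W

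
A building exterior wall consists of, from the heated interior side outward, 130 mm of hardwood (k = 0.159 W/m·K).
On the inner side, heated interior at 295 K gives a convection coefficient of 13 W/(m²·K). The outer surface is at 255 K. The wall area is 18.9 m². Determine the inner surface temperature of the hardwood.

T ≈ 292 K

Treating each layer as a thermal resistance in series:
R_inner film = 1/(h_i·A) = 1/(13×18.9) = 0.00407 K/W
R_hardwood = L/(kA) = 0.13/(0.159×18.9) = 0.04326 K/W
R_total = 0.04733 K/W;  Q = ΔT/R_total = 40/0.04733 = 845.1 W
T_interface = T_inner − Q·ΣR(inner→interface) = 295 − 845×0.00407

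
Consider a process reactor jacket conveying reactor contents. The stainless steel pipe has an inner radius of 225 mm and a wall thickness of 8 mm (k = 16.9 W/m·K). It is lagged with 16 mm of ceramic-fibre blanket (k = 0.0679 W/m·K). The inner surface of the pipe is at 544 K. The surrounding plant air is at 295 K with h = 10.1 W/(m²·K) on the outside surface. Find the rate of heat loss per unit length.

Treating each annulus and film as a series resistance:
R_stainless steel pipe wall = ln(233/225)/(2π×16.9×1) = 3.29×10^-4 K/W
R_ceramic-fibre blanket = ln(249/233)/(2π×0.0679×1) = 0.1557 K/W
R_outer film = 1/(h_o·2πr_oL) = 1/(10.1×2π×0.249×1) = 0.06328 K/W
R_total = 0.2193 K/W
Q = ΔT/R_total = 249/0.2193

q′ ≈ 1140 W/m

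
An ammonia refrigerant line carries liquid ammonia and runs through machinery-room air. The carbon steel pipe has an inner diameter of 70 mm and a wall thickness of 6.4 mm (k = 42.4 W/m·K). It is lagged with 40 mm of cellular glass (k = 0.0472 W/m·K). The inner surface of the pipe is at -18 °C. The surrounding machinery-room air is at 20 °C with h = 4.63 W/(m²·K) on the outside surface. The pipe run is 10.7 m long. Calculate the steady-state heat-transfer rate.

Per-layer cylindrical resistances, series-summed:
R_carbon steel pipe wall = ln(41.4/35)/(2π×42.4×10.7) = 5.891×10^-5 K/W
R_cellular glass = ln(81.4/41.4)/(2π×0.0472×10.7) = 0.2131 K/W
R_outer film = 1/(h_o·2πr_oL) = 1/(4.63×2π×0.0814×10.7) = 0.03947 K/W
R_total = 0.2526 K/W
Q = ΔT/R_total = 38/0.2526

Q ≈ 150 W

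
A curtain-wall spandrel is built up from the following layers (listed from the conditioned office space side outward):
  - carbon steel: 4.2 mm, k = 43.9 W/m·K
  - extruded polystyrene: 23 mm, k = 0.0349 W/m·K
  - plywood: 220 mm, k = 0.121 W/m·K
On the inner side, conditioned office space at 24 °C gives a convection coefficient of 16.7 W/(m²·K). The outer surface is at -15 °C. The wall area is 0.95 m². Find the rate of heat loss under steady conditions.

Q ≈ 14.6 W

Model the wall as resistances in series:
R_inner film = 1/(h_i·A) = 1/(16.7×0.95) = 0.06303 K/W
R_carbon steel = L/(kA) = 0.0042/(43.9×0.95) = 1.007×10^-4 K/W
R_extruded polystyrene = L/(kA) = 0.023/(0.0349×0.95) = 0.6937 K/W
R_plywood = L/(kA) = 0.22/(0.121×0.95) = 1.914 K/W
R_total = 2.671 K/W
Q = ΔT / R_total = 39 / 2.671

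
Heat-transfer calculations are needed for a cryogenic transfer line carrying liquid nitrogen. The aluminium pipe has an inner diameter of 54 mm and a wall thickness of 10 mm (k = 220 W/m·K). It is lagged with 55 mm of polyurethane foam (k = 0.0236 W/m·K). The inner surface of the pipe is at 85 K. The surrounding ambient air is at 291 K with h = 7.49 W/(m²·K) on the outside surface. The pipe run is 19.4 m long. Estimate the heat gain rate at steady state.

Treating each annulus and film as a series resistance:
R_aluminium pipe wall = ln(37/27)/(2π×220×19.4) = 1.175×10^-5 K/W
R_polyurethane foam = ln(92/37)/(2π×0.0236×19.4) = 0.3166 K/W
R_outer film = 1/(h_o·2πr_oL) = 1/(7.49×2π×0.092×19.4) = 0.01191 K/W
R_total = 0.3286 K/W
Q = ΔT/R_total = 206/0.3286

Q ≈ 627 W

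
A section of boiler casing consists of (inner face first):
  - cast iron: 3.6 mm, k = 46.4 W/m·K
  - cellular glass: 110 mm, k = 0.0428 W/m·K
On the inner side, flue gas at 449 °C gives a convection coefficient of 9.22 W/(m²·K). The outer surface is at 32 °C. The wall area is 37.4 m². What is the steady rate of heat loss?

Thermal resistances in series:
R_inner film = 1/(h_i·A) = 1/(9.22×37.4) = 0.0029 K/W
R_cast iron = L/(kA) = 0.0036/(46.4×37.4) = 2.074×10^-6 K/W
R_cellular glass = L/(kA) = 0.11/(0.0428×37.4) = 0.06872 K/W
R_total = 0.07162 K/W
Q = ΔT / R_total = 417 / 0.07162

Q ≈ 5820 W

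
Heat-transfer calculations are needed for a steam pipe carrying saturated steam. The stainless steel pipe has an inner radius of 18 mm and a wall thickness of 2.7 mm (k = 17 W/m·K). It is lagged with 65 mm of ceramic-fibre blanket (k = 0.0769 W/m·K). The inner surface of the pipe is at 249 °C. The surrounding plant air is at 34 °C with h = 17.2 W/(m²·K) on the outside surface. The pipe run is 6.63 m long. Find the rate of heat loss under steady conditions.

Cylindrical conduction, so R = ln(r₂/r₁)/(2πkL) per layer, in series:
R_stainless steel pipe wall = ln(20.7/18)/(2π×17×6.63) = 1.974×10^-4 K/W
R_ceramic-fibre blanket = ln(85.7/20.7)/(2π×0.0769×6.63) = 0.4435 K/W
R_outer film = 1/(h_o·2πr_oL) = 1/(17.2×2π×0.0857×6.63) = 0.01629 K/W
R_total = 0.46 K/W
Q = ΔT/R_total = 215/0.46

Q ≈ 467 W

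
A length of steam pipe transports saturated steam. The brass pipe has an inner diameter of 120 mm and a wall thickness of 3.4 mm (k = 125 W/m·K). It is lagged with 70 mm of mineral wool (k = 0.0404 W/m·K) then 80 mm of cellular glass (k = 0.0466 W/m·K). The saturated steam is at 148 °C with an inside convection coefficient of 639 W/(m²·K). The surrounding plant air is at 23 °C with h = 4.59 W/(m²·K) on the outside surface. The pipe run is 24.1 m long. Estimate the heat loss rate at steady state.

Cylindrical conduction, so R = ln(r₂/r₁)/(2πkL) per layer, in series:
R_inner film = 1/(h_i·2πr₁L) = 1/(639×2π×0.06×24.1) = 1.722×10^-4 K/W
R_brass pipe wall = ln(63.4/60)/(2π×125×24.1) = 2.912×10^-6 K/W
R_mineral wool = ln(133.4/63.4)/(2π×0.0404×24.1) = 0.1216 K/W
R_cellular glass = ln(213.4/133.4)/(2π×0.0466×24.1) = 0.06658 K/W
R_outer film = 1/(h_o·2πr_oL) = 1/(4.59×2π×0.2134×24.1) = 0.006742 K/W
R_total = 0.1951 K/W
Q = ΔT/R_total = 125/0.1951

Q ≈ 641 W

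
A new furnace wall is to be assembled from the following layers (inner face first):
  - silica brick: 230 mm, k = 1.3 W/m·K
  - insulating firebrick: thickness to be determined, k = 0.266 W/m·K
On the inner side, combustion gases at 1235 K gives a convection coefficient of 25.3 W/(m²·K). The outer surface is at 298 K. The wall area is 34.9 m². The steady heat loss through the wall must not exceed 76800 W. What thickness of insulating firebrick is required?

Using the resistance-network approach (series):
R_inner film = 1/(h_i·A) = 1/(25.3×34.9) = 0.001133 K/W
R_silica brick = L/(kA) = 0.23/(1.3×34.9) = 0.005069 K/W
Sum of the known resistances R_other = 0.006202 K/W
Required total resistance R_tot = ΔT/Q_allow = 937/76800 = 0.0122 K/W
R_insulating firebrick = R_tot − R_other = 0.005999 K/W
L = R·k·A = 0.005999×0.266×34.9

L ≈ 55.7 mm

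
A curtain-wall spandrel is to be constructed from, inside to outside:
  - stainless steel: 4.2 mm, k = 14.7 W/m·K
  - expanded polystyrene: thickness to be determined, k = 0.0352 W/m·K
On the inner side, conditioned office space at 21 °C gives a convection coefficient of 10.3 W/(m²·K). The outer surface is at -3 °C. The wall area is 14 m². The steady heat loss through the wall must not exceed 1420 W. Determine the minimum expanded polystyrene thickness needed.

Thermal resistances in series:
R_inner film = 1/(h_i·A) = 1/(10.3×14) = 0.006935 K/W
R_stainless steel = L/(kA) = 0.0042/(14.7×14) = 2.041×10^-5 K/W
Sum of the known resistances R_other = 0.006955 K/W
Required total resistance R_tot = ΔT/Q_allow = 24/1420 = 0.0169 K/W
R_expanded polystyrene = R_tot − R_other = 0.009946 K/W
L = R·k·A = 0.009946×0.0352×14

L ≈ 4.9 mm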